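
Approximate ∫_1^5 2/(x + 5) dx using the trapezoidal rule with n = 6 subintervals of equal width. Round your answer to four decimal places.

Δx = (5 − 1)/6 = 2/3.
f(1) = 1/3, f(5/3) = 0.3, f(7/3) = 3/11, f(3) = 0.25, f(11/3) = 3/13, f(13/3) = 3/14, f(5) = 0.2.
T_6 = (Δx/2)·[f(x_0) + 2f(x_1) + ... + 2f(x_{5}) + f(x_6)].
Sum ≈ 1.0230.

1.0230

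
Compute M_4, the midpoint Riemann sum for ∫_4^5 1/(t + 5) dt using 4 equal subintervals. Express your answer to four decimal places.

0.1054

Δt = (5 − 4)/4 = 0.25.
Midpoints: 4.125, 4.375, 4.625, 4.875.
f(4.125) = 8/73, f(4.375) = 8/75, f(4.625) = 8/77, f(4.875) = 8/79.
Sum = Δt · [f(4.125) + f(4.375) + f(4.625) + f(4.875)].
Sum ≈ 0.1054.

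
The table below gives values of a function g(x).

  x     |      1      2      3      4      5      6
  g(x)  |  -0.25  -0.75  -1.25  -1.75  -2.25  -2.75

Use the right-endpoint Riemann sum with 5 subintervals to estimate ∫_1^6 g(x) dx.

-8.75

Δx = 1.
Sum = 1·[(-0.75) + (-1.25) + (-1.75) + (-2.25) + (-2.75)] = -8.75.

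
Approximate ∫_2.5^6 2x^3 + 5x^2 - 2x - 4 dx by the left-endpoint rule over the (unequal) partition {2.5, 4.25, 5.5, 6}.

Subinterval widths: 1.75, 1.25, 0.5.
Left endpoints: 2.5, 4.25, 5.5.
f(2.5) = 53.5, f(4.25) = 231.34375, f(5.5) = 469.
Sum = Σ Δx_i · f(x_i).
Sum = 617.3046875.

617.3046875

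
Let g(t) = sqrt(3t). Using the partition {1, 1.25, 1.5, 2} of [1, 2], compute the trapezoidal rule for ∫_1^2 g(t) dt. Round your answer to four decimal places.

Subinterval widths: 0.25, 0.25, 0.5.
g(1) ≈ 1.7321, g(1.25) ≈ 1.9365, g(1.5) ≈ 2.1213, g(2) ≈ 2.4495.
On each subinterval the trapezoid contributes (Δt_i/2)·[g(t_{i-1}) + g(t_i)].
Sum ≈ 2.1085.

2.1085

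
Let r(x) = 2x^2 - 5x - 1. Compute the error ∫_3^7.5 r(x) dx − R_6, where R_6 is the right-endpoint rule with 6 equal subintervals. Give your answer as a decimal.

Exact integral: ∫_3^7.5 r(x) dx = 140.625.
R_6 = 168.46875.
Error = 140.625 − 168.46875 = -27.84375.

-27.84375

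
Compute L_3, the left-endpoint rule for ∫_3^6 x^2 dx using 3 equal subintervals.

Δx = (6 − 3)/3 = 1.
Left endpoints: 3, 4, 5.
f(3) = 9, f(4) = 16, f(5) = 25.
Sum = Δx · [f(3) + f(4) + f(5)].
Sum = 50.

50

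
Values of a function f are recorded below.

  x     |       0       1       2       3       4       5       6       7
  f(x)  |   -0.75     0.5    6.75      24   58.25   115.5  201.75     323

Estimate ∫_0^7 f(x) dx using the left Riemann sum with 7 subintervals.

406

Δx = 1.
Sum = 1·[(-0.75) + 0.5 + 6.75 + 24 + 58.25 + 115.5 + 201.75] = 406.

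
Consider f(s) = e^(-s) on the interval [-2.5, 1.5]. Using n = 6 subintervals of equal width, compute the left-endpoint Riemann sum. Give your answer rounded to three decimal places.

Δs = (1.5 − (-2.5))/6 = 2/3.
Left endpoints: -2.5, -11/6, -7/6, -0.5, 1/6, 5/6.
f(-2.5) ≈ 12.182, f(-11/6) ≈ 6.255, f(-7/6) ≈ 3.211, f(-0.5) ≈ 1.649, f(1/6) ≈ 0.846, f(5/6) ≈ 0.435.
Sum = Δs · [f(-2.5) + f(-11/6) + f(-7/6) + ...].
Sum ≈ 16.386.

16.386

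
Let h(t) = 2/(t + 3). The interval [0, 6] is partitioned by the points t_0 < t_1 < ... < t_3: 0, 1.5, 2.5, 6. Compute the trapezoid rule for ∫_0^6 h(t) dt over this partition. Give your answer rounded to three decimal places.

2.263

Subinterval widths: 1.5, 1, 3.5.
h(0) = 2/3, h(1.5) = 4/9, h(2.5) = 4/11, h(6) = 2/9.
On each subinterval the trapezoid contributes (Δt_i/2)·[h(t_{i-1}) + h(t_i)].
Sum ≈ 2.263.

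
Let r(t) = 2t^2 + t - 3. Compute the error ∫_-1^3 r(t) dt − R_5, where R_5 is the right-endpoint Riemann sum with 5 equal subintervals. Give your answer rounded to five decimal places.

Exact integral: ∫_-1^3 r(t) dt ≈ 10.6666667.
R_5 = 19.52.
Error ≈ 10.6666667 − 19.52 ≈ -8.85333.

-8.85333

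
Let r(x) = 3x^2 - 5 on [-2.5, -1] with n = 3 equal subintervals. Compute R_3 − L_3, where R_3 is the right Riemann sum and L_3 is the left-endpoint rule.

R_3 = 3.375.
L_3 = 11.25.
R_3 − L_3 = -7.875.

-7.875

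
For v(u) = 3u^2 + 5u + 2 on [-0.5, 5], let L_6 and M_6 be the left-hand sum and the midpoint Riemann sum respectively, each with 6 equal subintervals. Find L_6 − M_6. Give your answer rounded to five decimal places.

L_6 ≈ 153.6753472.
M_6 ≈ 196.8446181.
L_6 − M_6 ≈ -43.16927.

-43.16927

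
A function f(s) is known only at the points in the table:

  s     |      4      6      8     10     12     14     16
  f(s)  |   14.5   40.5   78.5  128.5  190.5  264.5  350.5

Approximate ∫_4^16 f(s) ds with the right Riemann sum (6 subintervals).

2106

Δs = 2.
Sum = 2·[40.5 + 78.5 + 128.5 + 190.5 + 264.5 + 350.5] = 2106.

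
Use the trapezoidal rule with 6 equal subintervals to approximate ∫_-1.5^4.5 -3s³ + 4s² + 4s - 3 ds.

Δs = (4.5 − (-1.5))/6 = 1.
f(-1.5) = 10.125, f(-0.5) = -3.625, f(0.5) = -0.375, f(1.5) = 1.875, f(2.5) = -14.875, f(3.5) = -68.625, f(4.5) = -177.375.
T_6 = (Δs/2)·[f(s_0) + 2f(s_1) + ... + 2f(s_{5}) + f(s_6)].
Sum = -169.25.

-169.25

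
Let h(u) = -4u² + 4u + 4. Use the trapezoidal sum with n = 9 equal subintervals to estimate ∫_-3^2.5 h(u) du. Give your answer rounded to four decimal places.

Δu = (2.5 − (-3))/9 = 11/18.
h(-3) = -44, h(-43/18) = -2299/81, h(-16/9) = -1276/81, h(-7/6) = -55/9, h(-5/9) = 44/81, h(1/18) = 341/81, h(2/3) = 44/9, h(23/18) = 209/81, h(17/9) = -220/81, h(2.5) = -11.
T_9 = (Δu/2)·[h(u_0) + 2h(u_1) + ... + 2h(u_{8}) + h(u_9)].
Sum ≈ -41.7027.

-41.7027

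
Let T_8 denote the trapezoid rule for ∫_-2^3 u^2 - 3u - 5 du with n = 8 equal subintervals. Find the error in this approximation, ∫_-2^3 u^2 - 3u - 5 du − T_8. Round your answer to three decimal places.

Exact integral: ∫_-2^3 f(u) du ≈ -20.83333.
T_8 = -20.5078125.
Error ≈ -20.83333 − (-20.5078125) ≈ -0.326.

-0.326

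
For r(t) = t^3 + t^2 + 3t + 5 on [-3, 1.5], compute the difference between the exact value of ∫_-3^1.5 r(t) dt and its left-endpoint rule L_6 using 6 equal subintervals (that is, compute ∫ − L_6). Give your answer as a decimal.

Exact integral: ∫_-3^1.5 r(t) dt = 3.515625.
L_6 = -10.93359375.
Error = 3.515625 − (-10.93359375) = 14.44921875.

14.44921875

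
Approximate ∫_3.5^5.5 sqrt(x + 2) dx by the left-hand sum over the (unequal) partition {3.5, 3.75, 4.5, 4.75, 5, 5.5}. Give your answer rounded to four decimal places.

4.9945

Subinterval widths: 0.25, 0.75, 0.25, 0.25, 0.5.
Left endpoints: 3.5, 3.75, 4.5, 4.75, 5.
f(3.5) ≈ 2.3452, f(3.75) ≈ 2.3979, f(4.5) ≈ 2.5495, f(4.75) ≈ 2.5981, f(5) ≈ 2.6458.
Sum = Σ Δx_i · f(x_i).
Sum ≈ 4.9945.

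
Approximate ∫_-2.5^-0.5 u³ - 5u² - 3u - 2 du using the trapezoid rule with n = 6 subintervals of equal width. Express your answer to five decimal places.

Δu = (-0.5 − (-2.5))/6 = 1/3.
f(-2.5) = -41.375, f(-13/6) = -6295/216, f(-11/6) = -4205/216, f(-1.5) = -12.125, f(-7/6) = -1489/216, f(-5/6) = -767/216, f(-0.5) = -1.875.
T_6 = (Δu/2)·[f(u_0) + 2f(u_1) + ... + 2f(u_{5}) + f(u_6)].
Sum ≈ -30.93519.

-30.93519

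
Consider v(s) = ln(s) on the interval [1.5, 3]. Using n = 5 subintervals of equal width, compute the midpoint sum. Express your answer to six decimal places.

1.188884

Δs = (3 − 1.5)/5 = 0.3.
Midpoints: 1.65, 1.95, 2.25, 2.55, 2.85.
v(1.65) ≈ 0.500775, v(1.95) ≈ 0.667829, v(2.25) ≈ 0.810930, v(2.55) ≈ 0.936093, v(2.85) ≈ 1.047319.
Sum = Δs · [v(1.65) + v(1.95) + v(2.25) + v(2.55) + v(2.85)].
Sum ≈ 1.188884.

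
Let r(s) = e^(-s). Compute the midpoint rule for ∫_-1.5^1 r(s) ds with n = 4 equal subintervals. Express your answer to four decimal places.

Δs = (1 − (-1.5))/4 = 0.625.
Midpoints: -1.1875, -0.5625, 0.0625, 0.6875.
r(-1.1875) ≈ 3.2789, r(-0.5625) ≈ 1.7551, r(0.0625) ≈ 0.9394, r(0.6875) ≈ 0.5028.
Sum = Δs · [r(-1.1875) + r(-0.5625) + r(0.0625) + r(0.6875)].
Sum ≈ 4.0476.

4.0476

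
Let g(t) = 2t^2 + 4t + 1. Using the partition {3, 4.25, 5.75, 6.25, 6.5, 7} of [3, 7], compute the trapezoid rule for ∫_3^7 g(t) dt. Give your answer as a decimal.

296.53125

Subinterval widths: 1.25, 1.5, 0.5, 0.25, 0.5.
g(3) = 31, g(4.25) = 54.125, g(5.75) = 90.125, g(6.25) = 104.125, g(6.5) = 111.5, g(7) = 127.
On each subinterval the trapezoid contributes (Δt_i/2)·[g(t_{i-1}) + g(t_i)].
Sum = 296.53125.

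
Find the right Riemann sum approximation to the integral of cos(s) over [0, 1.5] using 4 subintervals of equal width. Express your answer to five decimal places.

Δs = (1.5 − 0)/4 = 0.375.
Right endpoints: 0.375, 0.75, 1.125, 1.5.
f(0.375) ≈ 0.93051, f(0.75) ≈ 0.73169, f(1.125) ≈ 0.43118, f(1.5) ≈ 0.07074.
Sum = Δs · [f(0.375) + f(0.75) + f(1.125) + f(1.5)].
Sum ≈ 0.81154.

0.81154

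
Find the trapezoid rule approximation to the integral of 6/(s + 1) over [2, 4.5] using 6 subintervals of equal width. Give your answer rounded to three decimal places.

Δs = (4.5 − 2)/6 = 5/12.
f(2) = 2, f(29/12) = 72/41, f(17/6) = 36/23, f(3.25) = 24/17, f(11/3) = 9/7, f(49/12) = 72/61, f(4.5) = 12/11.
T_6 = (Δs/2)·[f(s_0) + 2f(s_1) + ... + 2f(s_{5}) + f(s_6)].
Sum ≈ 3.644.

3.644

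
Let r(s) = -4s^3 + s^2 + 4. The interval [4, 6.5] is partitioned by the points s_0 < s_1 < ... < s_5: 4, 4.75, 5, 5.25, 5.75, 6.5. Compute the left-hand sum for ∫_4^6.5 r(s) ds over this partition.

Subinterval widths: 0.75, 0.25, 0.25, 0.5, 0.75.
Left endpoints: 4, 4.75, 5, 5.25, 5.75.
r(4) = -236, r(4.75) = -402.125, r(5) = -471, r(5.25) = -547.25, r(5.75) = -723.375.
Sum = Σ Δs_i · r(s_i).
Sum = -1211.4375.

-1211.4375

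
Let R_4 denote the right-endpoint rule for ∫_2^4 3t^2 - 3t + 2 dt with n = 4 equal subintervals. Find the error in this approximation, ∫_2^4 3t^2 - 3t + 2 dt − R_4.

-7.75

Exact integral: ∫_2^4 f(t) dt = 42.
R_4 = 49.75.
Error = 42 − 49.75 = -7.75.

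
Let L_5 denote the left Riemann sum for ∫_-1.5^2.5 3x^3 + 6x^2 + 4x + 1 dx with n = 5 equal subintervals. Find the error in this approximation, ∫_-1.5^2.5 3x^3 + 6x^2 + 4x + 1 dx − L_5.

Exact integral: ∫_-1.5^2.5 f(x) dx = 75.5.
L_5 = 41.18.
Error = 75.5 − 41.18 = 34.32.

34.32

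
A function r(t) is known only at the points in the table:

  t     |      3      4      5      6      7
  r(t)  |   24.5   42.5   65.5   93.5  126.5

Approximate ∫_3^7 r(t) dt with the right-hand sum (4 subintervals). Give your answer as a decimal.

Δt = 1.
Sum = 1·[42.5 + 65.5 + 93.5 + 126.5] = 328.

328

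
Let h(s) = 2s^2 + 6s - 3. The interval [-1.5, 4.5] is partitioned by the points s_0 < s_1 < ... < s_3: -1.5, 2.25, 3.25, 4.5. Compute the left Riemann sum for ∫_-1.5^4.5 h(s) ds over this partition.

Subinterval widths: 3.75, 1, 1.25.
Left endpoints: -1.5, 2.25, 3.25.
h(-1.5) = -7.5, h(2.25) = 20.625, h(3.25) = 37.625.
Sum = Σ Δs_i · h(s_i).
Sum = 39.53125.

39.53125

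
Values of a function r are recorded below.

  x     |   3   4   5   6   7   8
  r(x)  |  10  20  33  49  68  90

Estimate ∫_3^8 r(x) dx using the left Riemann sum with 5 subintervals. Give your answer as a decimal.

180

Δx = 1.
Sum = 1·[10 + 20 + 33 + 49 + 68] = 180.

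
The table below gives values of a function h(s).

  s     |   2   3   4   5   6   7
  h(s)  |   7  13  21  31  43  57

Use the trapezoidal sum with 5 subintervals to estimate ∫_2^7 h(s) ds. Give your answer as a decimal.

Δs = 1.
T_5 = (1/2)·[7 + 2·13 + 2·21 + 2·31 + 2·43 + 57] = 140.

140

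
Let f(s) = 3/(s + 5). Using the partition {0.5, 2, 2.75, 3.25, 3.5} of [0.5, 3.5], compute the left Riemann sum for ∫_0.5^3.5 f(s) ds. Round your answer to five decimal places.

1.42407

Subinterval widths: 1.5, 0.75, 0.5, 0.25.
Left endpoints: 0.5, 2, 2.75, 3.25.
f(0.5) = 6/11, f(2) = 3/7, f(2.75) = 12/31, f(3.25) = 4/11.
Sum = Σ Δs_i · f(s_i).
Sum ≈ 1.42407.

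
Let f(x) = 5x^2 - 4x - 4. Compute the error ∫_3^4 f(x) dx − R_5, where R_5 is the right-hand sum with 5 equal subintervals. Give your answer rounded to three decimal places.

-3.133

Exact integral: ∫_3^4 f(x) dx ≈ 43.66667.
R_5 = 46.8.
Error ≈ 43.66667 − 46.8 ≈ -3.133.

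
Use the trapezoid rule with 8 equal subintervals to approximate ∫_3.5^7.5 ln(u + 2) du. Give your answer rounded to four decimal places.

8.0096

Δu = (7.5 − 3.5)/8 = 0.5.
f(3.5) ≈ 1.7047, f(4) ≈ 1.7918, f(4.5) ≈ 1.8718, f(5) ≈ 1.9459, f(5.5) ≈ 2.0149, f(6) ≈ 2.0794, f(6.5) ≈ 2.1401, f(7) ≈ 2.1972, f(7.5) ≈ 2.2513.
T_8 = (Δu/2)·[f(u_0) + 2f(u_1) + ... + 2f(u_{7}) + f(u_8)].
Sum ≈ 8.0096.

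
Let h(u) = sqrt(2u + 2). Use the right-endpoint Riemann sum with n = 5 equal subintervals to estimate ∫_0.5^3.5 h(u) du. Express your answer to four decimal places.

7.6410

Δu = (3.5 − 0.5)/5 = 0.6.
Right endpoints: 1.1, 1.7, 2.3, 2.9, 3.5.
h(1.1) ≈ 2.0494, h(1.7) ≈ 2.3238, h(2.3) ≈ 2.5690, h(2.9) ≈ 2.7928, h(3.5) ≈ 3.0000.
Sum = Δu · [h(1.1) + h(1.7) + h(2.3) + h(2.9) + h(3.5)].
Sum ≈ 7.6410.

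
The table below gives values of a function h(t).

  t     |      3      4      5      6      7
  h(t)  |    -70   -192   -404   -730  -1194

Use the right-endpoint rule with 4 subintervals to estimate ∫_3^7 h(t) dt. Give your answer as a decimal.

Δt = 1.
Sum = 1·[(-192) + (-404) + (-730) + (-1194)] = -2520.

-2520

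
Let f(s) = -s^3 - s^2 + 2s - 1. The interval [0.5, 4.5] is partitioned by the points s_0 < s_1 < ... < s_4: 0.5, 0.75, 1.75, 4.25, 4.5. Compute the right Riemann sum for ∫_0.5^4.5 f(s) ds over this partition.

Subinterval widths: 0.25, 1, 2.5, 0.25.
Right endpoints: 0.75, 1.75, 4.25, 4.5.
f(0.75) = -0.484375, f(1.75) = -5.921875, f(4.25) = -87.328125, f(4.5) = -103.375.
Sum = Σ Δs_i · f(s_i).
Sum = -250.20703125.

-250.20703125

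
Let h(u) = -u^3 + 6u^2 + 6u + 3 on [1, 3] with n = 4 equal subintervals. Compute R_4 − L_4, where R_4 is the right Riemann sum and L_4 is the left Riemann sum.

R_4 = 70.5.
L_4 = 53.5.
R_4 − L_4 = 17.

17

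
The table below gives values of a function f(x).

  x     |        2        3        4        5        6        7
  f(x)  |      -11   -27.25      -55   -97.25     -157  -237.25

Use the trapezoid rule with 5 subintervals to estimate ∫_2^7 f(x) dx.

Δx = 1.
T_5 = (1/2)·[(-11) + 2·(-27.25) + 2·(-55) + 2·(-97.25) + 2·(-157) + (-237.25)] = -460.625.

-460.625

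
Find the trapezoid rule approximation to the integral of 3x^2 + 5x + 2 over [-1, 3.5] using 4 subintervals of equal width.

Δx = (3.5 − (-1))/4 = 1.125.
f(-1) = 0, f(0.125) = 2.671875, f(1.25) = 12.9375, f(2.375) = 30.796875, f(3.5) = 56.25.
T_4 = (Δx/2)·[f(x_0) + 2f(x_1) + 2f(x_2) + 2f(x_3) + f(x_4)].
Sum = 83.84765625.

83.84765625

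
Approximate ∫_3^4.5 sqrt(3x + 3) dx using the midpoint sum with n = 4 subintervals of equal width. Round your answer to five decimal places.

Δx = (4.5 − 3)/4 = 0.375.
Midpoints: 3.1875, 3.5625, 3.9375, 4.3125.
f(3.1875) ≈ 3.54436, f(3.5625) ≈ 3.69966, f(3.9375) ≈ 3.84870, f(4.3125) ≈ 3.99218.
Sum = Δx · [f(3.1875) + f(3.5625) + f(3.9375) + f(4.3125)].
Sum ≈ 5.65684.

5.65684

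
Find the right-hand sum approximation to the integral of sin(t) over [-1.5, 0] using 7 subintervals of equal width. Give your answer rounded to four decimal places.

-0.8188

Δt = (0 − (-1.5))/7 = 3/14.
Right endpoints: -9/7, -15/14, -6/7, -9/14, -3/7, -3/14, 0.
f(-9/7) ≈ -0.9596, f(-15/14) ≈ -0.8779, f(-6/7) ≈ -0.7560, f(-9/14) ≈ -0.5995, f(-3/7) ≈ -0.4156, f(-3/14) ≈ -0.2126, f(0) ≈ 0.0000.
Sum = Δt · [f(-9/7) + f(-15/14) + f(-6/7) + ...].
Sum ≈ -0.8188.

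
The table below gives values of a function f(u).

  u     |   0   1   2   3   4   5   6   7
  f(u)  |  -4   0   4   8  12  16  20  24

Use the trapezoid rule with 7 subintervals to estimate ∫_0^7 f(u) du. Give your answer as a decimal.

Δu = 1.
T_7 = (1/2)·[(-4) + 2·0 + 2·4 + 2·8 + 2·12 + 2·16 + 2·20 + 24] = 70.

70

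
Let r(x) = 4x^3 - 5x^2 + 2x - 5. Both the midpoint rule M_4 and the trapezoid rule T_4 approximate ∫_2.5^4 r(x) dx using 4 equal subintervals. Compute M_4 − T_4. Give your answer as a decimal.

-1.79296875

M_4 = 137.96484375.
T_4 = 139.7578125.
M_4 − T_4 = -1.79296875.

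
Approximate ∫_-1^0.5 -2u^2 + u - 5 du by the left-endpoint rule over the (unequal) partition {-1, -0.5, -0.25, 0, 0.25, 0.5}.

-9.3125

Subinterval widths: 0.5, 0.25, 0.25, 0.25, 0.25.
Left endpoints: -1, -0.5, -0.25, 0, 0.25.
f(-1) = -8, f(-0.5) = -6, f(-0.25) = -5.375, f(0) = -5, f(0.25) = -4.875.
Sum = Σ Δu_i · f(u_i).
Sum = -9.3125.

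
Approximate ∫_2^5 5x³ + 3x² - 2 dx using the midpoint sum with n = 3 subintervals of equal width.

Δx = (5 − 2)/3 = 1.
Midpoints: 2.5, 3.5, 4.5.
f(2.5) = 94.875, f(3.5) = 249.125, f(4.5) = 514.375.
Sum = Δx · [f(2.5) + f(3.5) + f(4.5)].
Sum = 858.375.

858.375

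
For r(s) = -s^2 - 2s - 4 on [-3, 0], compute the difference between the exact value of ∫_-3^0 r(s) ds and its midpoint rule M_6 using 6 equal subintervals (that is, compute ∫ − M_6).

-0.0625

Exact integral: ∫_-3^0 r(s) ds = -12.
M_6 = -11.9375.
Error = -12 − (-11.9375) = -0.0625.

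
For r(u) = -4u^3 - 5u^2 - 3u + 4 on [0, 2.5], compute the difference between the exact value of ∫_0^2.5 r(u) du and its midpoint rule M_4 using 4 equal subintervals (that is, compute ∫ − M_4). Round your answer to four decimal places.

Exact integral: ∫_0^2.5 r(u) du ≈ -64.479167.
M_4 = -62.8515625.
Error ≈ -64.479167 − (-62.8515625) ≈ -1.6276.

-1.6276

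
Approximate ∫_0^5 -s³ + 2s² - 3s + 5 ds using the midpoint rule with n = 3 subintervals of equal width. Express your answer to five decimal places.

Δs = (5 − 0)/3 = 5/3.
Midpoints: 5/6, 2.5, 25/6.
f(5/6) = 715/216, f(2.5) = -5.625, f(25/6) = -9745/216.
Sum = Δs · [f(5/6) + f(2.5) + f(25/6)].
Sum ≈ -79.05093.

-79.05093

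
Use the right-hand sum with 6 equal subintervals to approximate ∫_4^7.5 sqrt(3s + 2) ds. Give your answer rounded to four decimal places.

15.6575

Δs = (7.5 − 4)/6 = 7/12.
Right endpoints: 55/12, 31/6, 5.75, 19/3, 83/12, 7.5.
f(55/12) ≈ 3.9686, f(31/6) ≈ 4.1833, f(5.75) ≈ 4.3875, f(19/3) ≈ 4.5826, f(83/12) ≈ 4.7697, f(7.5) ≈ 4.9497.
Sum = Δs · [f(55/12) + f(31/6) + f(5.75) + ...].
Sum ≈ 15.6575.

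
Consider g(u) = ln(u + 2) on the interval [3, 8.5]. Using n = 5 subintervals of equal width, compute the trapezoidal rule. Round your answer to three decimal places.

Δu = (8.5 − 3)/5 = 1.1.
g(3) ≈ 1.609, g(4.1) ≈ 1.808, g(5.2) ≈ 1.974, g(6.3) ≈ 2.116, g(7.4) ≈ 2.241, g(8.5) ≈ 2.351.
T_5 = (Δu/2)·[g(u_0) + 2g(u_1) + ... + 2g(u_{4}) + g(u_5)].
Sum ≈ 11.132.

11.132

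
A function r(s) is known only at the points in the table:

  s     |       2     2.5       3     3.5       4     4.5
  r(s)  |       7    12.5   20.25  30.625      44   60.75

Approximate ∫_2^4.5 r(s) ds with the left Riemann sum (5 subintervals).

Δs = 0.5.
Sum = 0.5·[7 + 12.5 + 20.25 + 30.625 + 44] = 57.1875.

57.1875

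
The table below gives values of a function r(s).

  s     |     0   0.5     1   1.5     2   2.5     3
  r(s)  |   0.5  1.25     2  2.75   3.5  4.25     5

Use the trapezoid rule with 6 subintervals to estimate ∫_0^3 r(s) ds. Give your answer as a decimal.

8.25

Δs = 0.5.
T_6 = (0.5/2)·[0.5 + 2·1.25 + 2·2 + 2·2.75 + 2·3.5 + 2·4.25 + 5] = 8.25.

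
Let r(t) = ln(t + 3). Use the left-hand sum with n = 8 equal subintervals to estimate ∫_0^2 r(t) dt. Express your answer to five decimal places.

2.68681

Δt = (2 − 0)/8 = 0.25.
Left endpoints: 0, 0.25, 0.5, 0.75, 1, 1.25, 1.5, 1.75.
r(0) ≈ 1.09861, r(0.25) ≈ 1.17865, r(0.5) ≈ 1.25276, r(0.75) ≈ 1.32176, r(1) ≈ 1.38629, r(1.25) ≈ 1.44692, r(1.5) ≈ 1.50408, r(1.75) ≈ 1.55814.
Sum = Δt · [r(0) + r(0.25) + r(0.5) + ...].
Sum ≈ 2.68681.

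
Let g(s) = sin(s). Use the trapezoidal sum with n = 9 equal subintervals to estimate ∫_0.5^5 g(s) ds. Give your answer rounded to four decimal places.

Δs = (5 − 0.5)/9 = 0.5.
g(0.5) ≈ 0.4794, g(1) ≈ 0.8415, g(1.5) ≈ 0.9975, g(2) ≈ 0.9093, g(2.5) ≈ 0.5985, g(3) ≈ 0.1411, g(3.5) ≈ -0.3508, g(4) ≈ -0.7568, g(4.5) ≈ -0.9775, g(5) ≈ -0.9589.
T_9 = (Δs/2)·[g(s_0) + 2g(s_1) + ... + 2g(s_{8}) + g(s_9)].
Sum ≈ 0.5815.

0.5815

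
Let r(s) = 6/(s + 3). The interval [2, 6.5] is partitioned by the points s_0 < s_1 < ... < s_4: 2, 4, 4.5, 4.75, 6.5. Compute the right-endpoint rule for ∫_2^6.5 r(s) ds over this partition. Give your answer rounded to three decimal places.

Subinterval widths: 2, 0.5, 0.25, 1.75.
Right endpoints: 4, 4.5, 4.75, 6.5.
r(4) = 6/7, r(4.5) = 0.8, r(4.75) = 24/31, r(6.5) = 12/19.
Sum = Σ Δs_i · r(s_i).
Sum ≈ 3.413.

3.413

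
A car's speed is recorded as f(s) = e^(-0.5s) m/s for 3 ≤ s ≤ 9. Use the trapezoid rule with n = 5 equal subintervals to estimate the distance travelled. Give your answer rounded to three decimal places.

Δs = (9 − 3)/5 = 1.2.
f(3) ≈ 0.223, f(4.2) ≈ 0.122, f(5.4) ≈ 0.067, f(6.6) ≈ 0.037, f(7.8) ≈ 0.020, f(9) ≈ 0.011.
T_5 = (Δs/2)·[f(s_0) + 2f(s_1) + ... + 2f(s_{4}) + f(s_5)].
Sum ≈ 0.437.

0.437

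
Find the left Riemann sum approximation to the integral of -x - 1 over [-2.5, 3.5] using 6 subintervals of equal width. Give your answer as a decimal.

Δx = (3.5 − (-2.5))/6 = 1.
Left endpoints: -2.5, -1.5, -0.5, 0.5, 1.5, 2.5.
f(-2.5) = 1.5, f(-1.5) = 0.5, f(-0.5) = -0.5, f(0.5) = -1.5, f(1.5) = -2.5, f(2.5) = -3.5.
Sum = Δx · [f(-2.5) + f(-1.5) + f(-0.5) + ...].
Sum = -6.

-6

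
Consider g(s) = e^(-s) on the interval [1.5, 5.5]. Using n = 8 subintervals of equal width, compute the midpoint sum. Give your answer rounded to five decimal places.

Δs = (5.5 − 1.5)/8 = 0.5.
Midpoints: 1.75, 2.25, 2.75, 3.25, 3.75, 4.25, 4.75, 5.25.
g(1.75) ≈ 0.17377, g(2.25) ≈ 0.10540, g(2.75) ≈ 0.06393, g(3.25) ≈ 0.03877, g(3.75) ≈ 0.02352, g(4.25) ≈ 0.01426, g(4.75) ≈ 0.00865, g(5.25) ≈ 0.00525.
Sum = Δs · [g(1.75) + g(2.25) + g(2.75) + ...].
Sum ≈ 0.21678.

0.21678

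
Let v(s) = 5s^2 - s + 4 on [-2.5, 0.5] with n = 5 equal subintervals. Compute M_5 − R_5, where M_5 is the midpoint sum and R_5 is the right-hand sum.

M_5 = 40.8.
R_5 = 32.25.
M_5 − R_5 = 8.55.

8.55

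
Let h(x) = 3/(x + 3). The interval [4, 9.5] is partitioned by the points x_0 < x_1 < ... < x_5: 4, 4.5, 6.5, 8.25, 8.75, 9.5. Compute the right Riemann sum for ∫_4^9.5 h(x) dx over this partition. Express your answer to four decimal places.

Subinterval widths: 0.5, 2, 1.75, 0.5, 0.75.
Right endpoints: 4.5, 6.5, 8.25, 8.75, 9.5.
h(4.5) = 0.4, h(6.5) = 6/19, h(8.25) = 4/15, h(8.75) = 12/47, h(9.5) = 0.24.
Sum = Σ Δx_i · h(x_i).
Sum ≈ 1.6059.

1.6059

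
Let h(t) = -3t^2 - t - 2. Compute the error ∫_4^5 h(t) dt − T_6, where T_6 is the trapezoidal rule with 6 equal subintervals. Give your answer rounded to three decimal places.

0.014

Exact integral: ∫_4^5 h(t) dt = -67.5.
T_6 ≈ -67.51389.
Error ≈ -67.5 − (-67.51389) ≈ 0.014.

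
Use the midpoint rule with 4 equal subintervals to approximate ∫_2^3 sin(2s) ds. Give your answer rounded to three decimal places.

-0.815

Δs = (3 − 2)/4 = 0.25.
Midpoints: 2.125, 2.375, 2.625, 2.875.
f(2.125) ≈ -0.895, f(2.375) ≈ -0.999, f(2.625) ≈ -0.859, f(2.875) ≈ -0.508.
Sum = Δs · [f(2.125) + f(2.375) + f(2.625) + f(2.875)].
Sum ≈ -0.815.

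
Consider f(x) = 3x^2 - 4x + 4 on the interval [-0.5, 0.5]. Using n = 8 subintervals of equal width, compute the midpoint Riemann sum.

Δx = (0.5 − (-0.5))/8 = 0.125.
Midpoints: -0.4375, -0.3125, -0.1875, -0.0625, 0.0625, 0.1875, 0.3125, 0.4375.
f(-0.4375) = 6.32421875, f(-0.3125) = 5.54296875, f(-0.1875) = 4.85546875, f(-0.0625) = 4.26171875, f(0.0625) = 3.76171875, f(0.1875) = 3.35546875, f(0.3125) = 3.04296875, f(0.4375) = 2.82421875.
Sum = Δx · [f(-0.4375) + f(-0.3125) + f(-0.1875) + ...].
Sum = 4.24609375.

4.24609375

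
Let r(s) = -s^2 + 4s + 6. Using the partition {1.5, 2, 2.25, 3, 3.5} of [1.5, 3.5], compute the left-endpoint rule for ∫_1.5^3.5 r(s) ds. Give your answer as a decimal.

19.328125

Subinterval widths: 0.5, 0.25, 0.75, 0.5.
Left endpoints: 1.5, 2, 2.25, 3.
r(1.5) = 9.75, r(2) = 10, r(2.25) = 9.9375, r(3) = 9.
Sum = Σ Δs_i · r(s_i).
Sum = 19.328125.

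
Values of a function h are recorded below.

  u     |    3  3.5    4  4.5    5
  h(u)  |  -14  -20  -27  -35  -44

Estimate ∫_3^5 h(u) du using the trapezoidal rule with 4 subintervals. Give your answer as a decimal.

Δu = 0.5.
T_4 = (0.5/2)·[(-14) + 2·(-20) + 2·(-27) + 2·(-35) + (-44)] = -55.5.

-55.5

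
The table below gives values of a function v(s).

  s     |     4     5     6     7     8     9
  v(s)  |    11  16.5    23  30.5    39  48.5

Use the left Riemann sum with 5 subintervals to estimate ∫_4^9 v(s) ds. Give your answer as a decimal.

Δs = 1.
Sum = 1·[11 + 16.5 + 23 + 30.5 + 39] = 120.

120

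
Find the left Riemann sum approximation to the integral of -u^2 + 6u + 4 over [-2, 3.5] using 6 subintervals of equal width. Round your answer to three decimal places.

17.678

Δu = (3.5 − (-2))/6 = 11/12.
Left endpoints: -2, -13/12, -1/6, 0.75, 5/3, 31/12.
f(-2) = -12, f(-13/12) = -529/144, f(-1/6) = 107/36, f(0.75) = 7.9375, f(5/3) = 101/9, f(31/12) = 1847/144.
Sum = Δu · [f(-2) + f(-13/12) + f(-1/6) + ...].
Sum ≈ 17.678.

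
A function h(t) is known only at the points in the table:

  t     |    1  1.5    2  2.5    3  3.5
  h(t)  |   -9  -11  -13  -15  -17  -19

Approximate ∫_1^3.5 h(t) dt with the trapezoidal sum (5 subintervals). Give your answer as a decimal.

-35

Δt = 0.5.
T_5 = (0.5/2)·[(-9) + 2·(-11) + 2·(-13) + 2·(-15) + 2·(-17) + (-19)] = -35.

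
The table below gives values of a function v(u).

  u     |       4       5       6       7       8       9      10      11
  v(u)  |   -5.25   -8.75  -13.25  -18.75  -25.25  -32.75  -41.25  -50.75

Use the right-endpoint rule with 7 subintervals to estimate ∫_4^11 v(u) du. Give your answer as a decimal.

-190.75

Δu = 1.
Sum = 1·[(-8.75) + (-13.25) + (-18.75) + (-25.25) + (-32.75) + (-41.25) + (-50.75)] = -190.75.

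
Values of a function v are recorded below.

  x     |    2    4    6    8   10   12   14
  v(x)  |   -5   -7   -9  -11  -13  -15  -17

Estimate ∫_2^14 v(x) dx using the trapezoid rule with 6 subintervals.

Δx = 2.
T_6 = (2/2)·[(-5) + 2·(-7) + 2·(-9) + 2·(-11) + 2·(-13) + 2·(-15) + (-17)] = -132.

-132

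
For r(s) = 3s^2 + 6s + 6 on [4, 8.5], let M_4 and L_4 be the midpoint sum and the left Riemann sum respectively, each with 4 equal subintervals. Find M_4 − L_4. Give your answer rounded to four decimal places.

M_4 ≈ 744.451172.
L_4 = 638.61328125.
M_4 − L_4 ≈ 105.8379.

105.8379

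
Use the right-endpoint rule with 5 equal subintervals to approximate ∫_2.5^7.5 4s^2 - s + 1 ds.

Δs = (7.5 − 2.5)/5 = 1.
Right endpoints: 3.5, 4.5, 5.5, 6.5, 7.5.
f(3.5) = 46.5, f(4.5) = 77.5, f(5.5) = 116.5, f(6.5) = 163.5, f(7.5) = 218.5.
Sum = Δs · [f(3.5) + f(4.5) + f(5.5) + f(6.5) + f(7.5)].
Sum = 622.5.

622.5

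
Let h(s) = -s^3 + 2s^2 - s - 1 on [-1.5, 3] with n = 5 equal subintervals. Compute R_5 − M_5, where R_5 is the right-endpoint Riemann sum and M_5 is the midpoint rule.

R_5 = -16.38.
M_5 = -6.5334375.
R_5 − M_5 = -9.8465625.

-9.8465625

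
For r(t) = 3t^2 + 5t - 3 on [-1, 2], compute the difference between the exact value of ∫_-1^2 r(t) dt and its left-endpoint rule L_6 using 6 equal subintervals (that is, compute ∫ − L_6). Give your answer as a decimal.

5.625

Exact integral: ∫_-1^2 r(t) dt = 7.5.
L_6 = 1.875.
Error = 7.5 − 1.875 = 5.625.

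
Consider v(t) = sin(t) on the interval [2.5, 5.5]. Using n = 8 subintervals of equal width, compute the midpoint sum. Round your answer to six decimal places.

-1.518696

Δt = (5.5 − 2.5)/8 = 0.375.
Midpoints: 2.6875, 3.0625, 3.4375, 3.8125, 4.1875, 4.5625, 4.9375, 5.3125.
v(2.6875) ≈ 0.438647, v(3.0625) ≈ 0.079010, v(3.4375) ≈ -0.291608, v(3.8125) ≈ -0.621697, v(4.1875) ≈ -0.865380, v(4.5625) ≈ -0.988788, v(4.9375) ≈ -0.974769, v(5.3125) ≈ -0.825273.
Sum = Δt · [v(2.6875) + v(3.0625) + v(3.4375) + ...].
Sum ≈ -1.518696.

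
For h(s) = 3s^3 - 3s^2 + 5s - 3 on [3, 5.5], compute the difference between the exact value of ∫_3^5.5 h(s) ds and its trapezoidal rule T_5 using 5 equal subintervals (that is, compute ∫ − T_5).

Exact integral: ∫_3^5.5 h(s) ds = 531.796875.
T_5 = 535.46875.
Error = 531.796875 − 535.46875 = -3.671875.

-3.671875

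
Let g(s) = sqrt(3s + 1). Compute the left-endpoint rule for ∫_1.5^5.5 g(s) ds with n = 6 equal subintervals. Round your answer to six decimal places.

Δs = (5.5 − 1.5)/6 = 2/3.
Left endpoints: 1.5, 13/6, 17/6, 3.5, 25/6, 29/6.
g(1.5) ≈ 2.345208, g(13/6) ≈ 2.738613, g(17/6) ≈ 3.082207, g(3.5) ≈ 3.391165, g(25/6) ≈ 3.674235, g(29/6) ≈ 3.937004.
Sum = Δs · [g(1.5) + g(13/6) + g(17/6) + ...].
Sum ≈ 12.778954.

12.778954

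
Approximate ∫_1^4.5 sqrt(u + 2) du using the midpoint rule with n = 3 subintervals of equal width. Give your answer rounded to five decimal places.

7.58898

Δu = (4.5 − 1)/3 = 7/6.
Midpoints: 19/12, 2.75, 47/12.
f(19/12) ≈ 1.89297, f(2.75) ≈ 2.17945, f(47/12) ≈ 2.43242.
Sum = Δu · [f(19/12) + f(2.75) + f(47/12)].
Sum ≈ 7.58898.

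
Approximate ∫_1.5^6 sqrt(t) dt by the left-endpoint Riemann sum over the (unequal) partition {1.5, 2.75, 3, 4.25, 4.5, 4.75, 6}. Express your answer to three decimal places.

Subinterval widths: 1.25, 0.25, 1.25, 0.25, 0.25, 1.25.
Left endpoints: 1.5, 2.75, 3, 4.25, 4.5, 4.75.
f(1.5) ≈ 1.225, f(2.75) ≈ 1.658, f(3) ≈ 1.732, f(4.25) ≈ 2.062, f(4.5) ≈ 2.121, f(4.75) ≈ 2.179.
Sum = Σ Δt_i · f(t_i).
Sum ≈ 7.881.

7.881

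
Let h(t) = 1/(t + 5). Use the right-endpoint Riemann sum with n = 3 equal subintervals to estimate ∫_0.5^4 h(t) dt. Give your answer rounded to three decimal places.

Δt = (4 − 0.5)/3 = 7/6.
Right endpoints: 5/3, 17/6, 4.
h(5/3) = 0.15, h(17/6) = 6/47, h(4) = 1/9.
Sum = Δt · [h(5/3) + h(17/6) + h(4)].
Sum ≈ 0.454.

0.454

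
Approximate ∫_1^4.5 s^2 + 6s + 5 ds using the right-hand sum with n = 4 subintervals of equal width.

123.34765625

Δs = (4.5 − 1)/4 = 0.875.
Right endpoints: 1.875, 2.75, 3.625, 4.5.
f(1.875) = 19.765625, f(2.75) = 29.0625, f(3.625) = 39.890625, f(4.5) = 52.25.
Sum = Δs · [f(1.875) + f(2.75) + f(3.625) + f(4.5)].
Sum = 123.34765625.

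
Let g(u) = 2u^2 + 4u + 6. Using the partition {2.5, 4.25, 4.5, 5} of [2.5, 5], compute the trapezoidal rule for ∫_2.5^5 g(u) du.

Subinterval widths: 1.75, 0.25, 0.5.
g(2.5) = 28.5, g(4.25) = 59.125, g(4.5) = 64.5, g(5) = 76.
On each subinterval the trapezoid contributes (Δu_i/2)·[g(u_{i-1}) + g(u_i)].
Sum = 127.25.

127.25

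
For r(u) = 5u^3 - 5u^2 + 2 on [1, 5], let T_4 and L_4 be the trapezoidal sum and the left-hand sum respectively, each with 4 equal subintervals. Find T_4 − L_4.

250

T_4 = 608.
L_4 = 358.
T_4 − L_4 = 250.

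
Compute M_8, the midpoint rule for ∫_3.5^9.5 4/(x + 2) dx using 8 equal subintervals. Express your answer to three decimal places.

2.948

Δx = (9.5 − 3.5)/8 = 0.75.
Midpoints: 3.875, 4.625, 5.375, 6.125, 6.875, 7.625, 8.375, 9.125.
f(3.875) = 32/47, f(4.625) = 32/53, f(5.375) = 32/59, f(6.125) = 32/65, f(6.875) = 32/71, f(7.625) = 32/77, f(8.375) = 32/83, f(9.125) = 32/89.
Sum = Δx · [f(3.875) + f(4.625) + f(5.375) + ...].
Sum ≈ 2.948.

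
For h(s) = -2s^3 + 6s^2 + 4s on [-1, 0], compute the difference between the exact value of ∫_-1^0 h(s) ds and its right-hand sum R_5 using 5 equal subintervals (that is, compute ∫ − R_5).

0.34

Exact integral: ∫_-1^0 h(s) ds = 0.5.
R_5 = 0.16.
Error = 0.5 − 0.16 = 0.34.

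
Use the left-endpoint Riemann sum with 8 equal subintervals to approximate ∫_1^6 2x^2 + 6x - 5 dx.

192.734375

Δx = (6 − 1)/8 = 0.625.
Left endpoints: 1, 1.625, 2.25, 2.875, 3.5, 4.125, 4.75, 5.375.
f(1) = 3, f(1.625) = 10.03125, f(2.25) = 18.625, f(2.875) = 28.78125, f(3.5) = 40.5, f(4.125) = 53.78125, f(4.75) = 68.625, f(5.375) = 85.03125.
Sum = Δx · [f(1) + f(1.625) + f(2.25) + ...].
Sum = 192.734375.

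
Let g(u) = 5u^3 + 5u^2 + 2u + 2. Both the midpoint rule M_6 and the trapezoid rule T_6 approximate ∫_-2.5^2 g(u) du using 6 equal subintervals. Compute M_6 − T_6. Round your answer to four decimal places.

M_6 ≈ 17.033203.
T_6 = 17.82421875.
M_6 − T_6 ≈ -0.7910.

-0.7910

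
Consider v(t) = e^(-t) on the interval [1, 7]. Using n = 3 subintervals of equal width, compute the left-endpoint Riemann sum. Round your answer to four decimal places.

Δt = (7 − 1)/3 = 2.
Left endpoints: 1, 3, 5.
v(1) ≈ 0.3679, v(3) ≈ 0.0498, v(5) ≈ 0.0067.
Sum = Δt · [v(1) + v(3) + v(5)].
Sum ≈ 0.8488.

0.8488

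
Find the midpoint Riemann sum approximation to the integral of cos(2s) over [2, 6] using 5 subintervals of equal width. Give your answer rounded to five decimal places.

0.12280

Δs = (6 − 2)/5 = 0.8.
Midpoints: 2.4, 3.2, 4, 4.8, 5.6.
f(2.4) ≈ 0.08750, f(3.2) ≈ 0.99318, f(4) ≈ -0.14550, f(4.8) ≈ -0.98469, f(5.6) ≈ 0.20300.
Sum = Δs · [f(2.4) + f(3.2) + f(4) + f(4.8) + f(5.6)].
Sum ≈ 0.12280.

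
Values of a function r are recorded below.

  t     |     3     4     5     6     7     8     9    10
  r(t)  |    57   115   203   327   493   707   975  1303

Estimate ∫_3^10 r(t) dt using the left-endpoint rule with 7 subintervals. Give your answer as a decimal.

2877

Δt = 1.
Sum = 1·[57 + 115 + 203 + 327 + 493 + 707 + 975] = 2877.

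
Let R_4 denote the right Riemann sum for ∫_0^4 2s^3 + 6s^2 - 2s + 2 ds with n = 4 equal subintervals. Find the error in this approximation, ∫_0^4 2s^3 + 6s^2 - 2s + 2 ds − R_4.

-120

Exact integral: ∫_0^4 f(s) ds = 248.
R_4 = 368.
Error = 248 − 368 = -120.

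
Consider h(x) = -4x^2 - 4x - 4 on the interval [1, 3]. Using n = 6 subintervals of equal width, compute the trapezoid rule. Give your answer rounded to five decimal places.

-58.81481

Δx = (3 − 1)/6 = 1/3.
h(1) = -12, h(4/3) = -148/9, h(5/3) = -196/9, h(2) = -28, h(7/3) = -316/9, h(8/3) = -388/9, h(3) = -52.
T_6 = (Δx/2)·[h(x_0) + 2h(x_1) + ... + 2h(x_{5}) + h(x_6)].
Sum ≈ -58.81481.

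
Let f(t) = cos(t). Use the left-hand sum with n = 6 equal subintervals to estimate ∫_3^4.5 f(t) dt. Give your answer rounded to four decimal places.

Δt = (4.5 − 3)/6 = 0.25.
Left endpoints: 3, 3.25, 3.5, 3.75, 4, 4.25.
f(3) ≈ -0.9900, f(3.25) ≈ -0.9941, f(3.5) ≈ -0.9365, f(3.75) ≈ -0.8206, f(4) ≈ -0.6536, f(4.25) ≈ -0.4461.
Sum = Δt · [f(3) + f(3.25) + f(3.5) + ...].
Sum ≈ -1.2102.

-1.2102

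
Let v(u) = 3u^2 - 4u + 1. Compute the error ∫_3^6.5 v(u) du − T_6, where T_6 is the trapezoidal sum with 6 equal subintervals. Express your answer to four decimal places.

-0.5955

Exact integral: ∫_3^6.5 v(u) du = 184.625.
T_6 ≈ 185.220486.
Error ≈ 184.625 − 185.220486 ≈ -0.5955.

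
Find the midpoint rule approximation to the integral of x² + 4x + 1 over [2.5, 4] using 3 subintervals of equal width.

37.09375

Δx = (4 − 2.5)/3 = 0.5.
Midpoints: 2.75, 3.25, 3.75.
f(2.75) = 19.5625, f(3.25) = 24.5625, f(3.75) = 30.0625.
Sum = Δx · [f(2.75) + f(3.25) + f(3.75)].
Sum = 37.09375.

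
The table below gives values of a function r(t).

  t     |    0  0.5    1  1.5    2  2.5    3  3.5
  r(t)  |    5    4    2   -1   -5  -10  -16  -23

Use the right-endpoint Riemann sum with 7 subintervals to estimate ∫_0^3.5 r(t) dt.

Δt = 0.5.
Sum = 0.5·[4 + 2 + (-1) + (-5) + (-10) + (-16) + (-23)] = -24.5.

-24.5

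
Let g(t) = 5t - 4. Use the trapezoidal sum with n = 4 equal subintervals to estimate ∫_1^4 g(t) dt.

25.5

Δt = (4 − 1)/4 = 0.75.
g(1) = 1, g(1.75) = 4.75, g(2.5) = 8.5, g(3.25) = 12.25, g(4) = 16.
T_4 = (Δt/2)·[g(t_0) + 2g(t_1) + 2g(t_2) + 2g(t_3) + g(t_4)].
Sum = 25.5.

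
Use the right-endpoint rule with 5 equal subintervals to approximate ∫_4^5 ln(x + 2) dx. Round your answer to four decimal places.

1.8861

Δx = (5 − 4)/5 = 0.2.
Right endpoints: 4.2, 4.4, 4.6, 4.8, 5.
f(4.2) ≈ 1.8245, f(4.4) ≈ 1.8563, f(4.6) ≈ 1.8871, f(4.8) ≈ 1.9169, f(5) ≈ 1.9459.
Sum = Δx · [f(4.2) + f(4.4) + f(4.6) + f(4.8) + f(5)].
Sum ≈ 1.8861.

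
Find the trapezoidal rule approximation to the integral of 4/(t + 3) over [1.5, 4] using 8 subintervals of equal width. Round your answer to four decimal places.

Δt = (4 − 1.5)/8 = 0.3125.
f(1.5) = 8/9, f(1.8125) = 64/77, f(2.125) = 32/41, f(2.4375) = 64/87, f(2.75) = 16/23, f(3.0625) = 64/97, f(3.375) = 32/51, f(3.6875) = 64/107, f(4) = 4/7.
T_8 = (Δt/2)·[f(t_0) + 2f(t_1) + ... + 2f(t_{7}) + f(t_8)].
Sum ≈ 1.7683.

1.7683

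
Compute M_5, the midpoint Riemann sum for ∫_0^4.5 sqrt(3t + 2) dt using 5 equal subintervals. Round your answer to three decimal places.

Δt = (4.5 − 0)/5 = 0.9.
Midpoints: 0.45, 1.35, 2.25, 3.15, 4.05.
f(0.45) ≈ 1.830, f(1.35) ≈ 2.460, f(2.25) ≈ 2.958, f(3.15) ≈ 3.384, f(4.05) ≈ 3.762.
Sum = Δt · [f(0.45) + f(1.35) + f(2.25) + f(3.15) + f(4.05)].
Sum ≈ 12.954.

12.954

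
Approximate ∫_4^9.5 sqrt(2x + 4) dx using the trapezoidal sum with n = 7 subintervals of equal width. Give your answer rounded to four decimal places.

22.9075

Δx = (9.5 − 4)/7 = 11/14.
f(4) ≈ 3.4641, f(67/14) ≈ 3.6839, f(39/7) ≈ 3.8914, f(89/14) ≈ 4.0883, f(50/7) ≈ 4.2762, f(111/14) ≈ 4.4561, f(61/7) ≈ 4.6291, f(9.5) ≈ 4.7958.
T_7 = (Δx/2)·[f(x_0) + 2f(x_1) + ... + 2f(x_{6}) + f(x_7)].
Sum ≈ 22.9075.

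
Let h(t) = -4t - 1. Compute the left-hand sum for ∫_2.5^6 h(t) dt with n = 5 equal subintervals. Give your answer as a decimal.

Δt = (6 − 2.5)/5 = 0.7.
Left endpoints: 2.5, 3.2, 3.9, 4.6, 5.3.
h(2.5) = -11, h(3.2) = -13.8, h(3.9) = -16.6, h(4.6) = -19.4, h(5.3) = -22.2.
Sum = Δt · [h(2.5) + h(3.2) + h(3.9) + h(4.6) + h(5.3)].
Sum = -58.1.

-58.1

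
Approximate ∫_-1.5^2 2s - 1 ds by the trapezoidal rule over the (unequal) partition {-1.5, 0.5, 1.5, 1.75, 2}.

Subinterval widths: 2, 1, 0.25, 0.25.
f(-1.5) = -4, f(0.5) = 0, f(1.5) = 2, f(1.75) = 2.5, f(2) = 3.
On each subinterval the trapezoid contributes (Δs_i/2)·[f(s_{i-1}) + f(s_i)].
Sum = -1.75.

-1.75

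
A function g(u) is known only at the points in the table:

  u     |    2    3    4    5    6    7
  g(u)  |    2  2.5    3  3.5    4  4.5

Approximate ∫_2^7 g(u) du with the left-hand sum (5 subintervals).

Δu = 1.
Sum = 1·[2 + 2.5 + 3 + 3.5 + 4] = 15.

15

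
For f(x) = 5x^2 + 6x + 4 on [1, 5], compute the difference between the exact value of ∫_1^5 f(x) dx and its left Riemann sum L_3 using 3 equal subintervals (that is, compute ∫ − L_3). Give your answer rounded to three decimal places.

90.074

Exact integral: ∫_1^5 f(x) dx ≈ 294.66667.
L_3 ≈ 204.59259.
Error ≈ 294.66667 − 204.59259 ≈ 90.074.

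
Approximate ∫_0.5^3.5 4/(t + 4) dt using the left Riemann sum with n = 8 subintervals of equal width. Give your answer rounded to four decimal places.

2.1114

Δt = (3.5 − 0.5)/8 = 0.375.
Left endpoints: 0.5, 0.875, 1.25, 1.625, 2, 2.375, 2.75, 3.125.
f(0.5) = 8/9, f(0.875) = 32/39, f(1.25) = 16/21, f(1.625) = 32/45, f(2) = 2/3, f(2.375) = 32/51, f(2.75) = 16/27, f(3.125) = 32/57.
Sum = Δt · [f(0.5) + f(0.875) + f(1.25) + ...].
Sum ≈ 2.1114.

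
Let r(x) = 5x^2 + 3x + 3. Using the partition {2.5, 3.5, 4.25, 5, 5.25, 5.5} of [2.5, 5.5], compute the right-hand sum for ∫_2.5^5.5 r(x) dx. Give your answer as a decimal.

343.375

Subinterval widths: 1, 0.75, 0.75, 0.25, 0.25.
Right endpoints: 3.5, 4.25, 5, 5.25, 5.5.
r(3.5) = 74.75, r(4.25) = 106.0625, r(5) = 143, r(5.25) = 156.5625, r(5.5) = 170.75.
Sum = Σ Δx_i · r(x_i).
Sum = 343.375.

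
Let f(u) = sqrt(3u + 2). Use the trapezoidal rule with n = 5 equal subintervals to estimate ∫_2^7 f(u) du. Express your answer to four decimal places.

Δu = (7 − 2)/5 = 1.
f(2) ≈ 2.8284, f(3) ≈ 3.3166, f(4) ≈ 3.7417, f(5) ≈ 4.1231, f(6) ≈ 4.4721, f(7) ≈ 4.7958.
T_5 = (Δu/2)·[f(u_0) + 2f(u_1) + ... + 2f(u_{4}) + f(u_5)].
Sum ≈ 19.4657.

19.4657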